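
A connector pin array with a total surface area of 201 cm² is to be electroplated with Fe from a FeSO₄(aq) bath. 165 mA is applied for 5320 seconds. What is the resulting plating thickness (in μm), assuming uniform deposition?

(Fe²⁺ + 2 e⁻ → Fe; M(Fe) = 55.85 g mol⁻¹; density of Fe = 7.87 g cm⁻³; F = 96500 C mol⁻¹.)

Q = I·t = 0.1650 × 5320.0 = 877.8 C; n(e⁻) = 0.009096 mol.
n(Fe) = n(e⁻)/2 = 0.004548 mol, so m = 0.004548 × 55.85 = 0.2540 g.
Volume = m/ρ = 0.2540 / 7.87 = 0.03228 cm³.
Thickness = V/A = 0.03228 / 201 = 1.61 × 10⁻⁴ cm = 1.61 μm.

1.61 μm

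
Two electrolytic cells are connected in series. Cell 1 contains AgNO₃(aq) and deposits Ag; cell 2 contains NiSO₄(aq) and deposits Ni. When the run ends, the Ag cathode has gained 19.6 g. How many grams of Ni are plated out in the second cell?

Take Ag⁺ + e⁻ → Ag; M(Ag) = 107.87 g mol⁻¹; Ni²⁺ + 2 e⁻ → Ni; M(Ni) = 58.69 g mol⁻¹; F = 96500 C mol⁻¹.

n(Ag) = 19.6 / 107.87 = 0.1817 mol.
Since Ag⁺ + e⁻ → Ag, n(e⁻) passed = 1 × 0.1817 = 0.1817 mol.
Cells in series carry the same charge, so the same 0.1817 mol of electrons passes through cell 2.
Ni²⁺ + 2 e⁻ → Ni, so n(Ni) = 0.1817 / 2 = 0.09085 mol.
m(Ni) = 0.09085 × 58.69 = 5.33 g.

5.33 g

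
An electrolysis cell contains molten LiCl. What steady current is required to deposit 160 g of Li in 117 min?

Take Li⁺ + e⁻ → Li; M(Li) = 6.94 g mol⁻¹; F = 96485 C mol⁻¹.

n(Li) = 160 / 6.94 = 23.05 mol.
n(e⁻) = 1 × 23.05 = 23.05 mol.
Q = n(e⁻)·F = 23.05 × 96485 = 2224000 C.
I = Q/t = 2224000 / 7020.0 s = 317 A.

317 A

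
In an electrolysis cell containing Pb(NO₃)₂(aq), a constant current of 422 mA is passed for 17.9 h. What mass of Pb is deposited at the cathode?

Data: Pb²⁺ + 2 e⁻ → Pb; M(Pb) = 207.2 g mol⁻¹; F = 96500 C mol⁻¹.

Q = I·t = 0.4220 A × 64440 s = 27190 C.
n(e⁻) = Q/F = 27190 / 96500 = 0.2818 mol.
Pb²⁺ + 2 e⁻ → Pb, so n(Pb) = n(e⁻)/2 = 0.1409 mol.
m = n·M = 0.1409 × 207.2 = 29.2 g.

29.2 g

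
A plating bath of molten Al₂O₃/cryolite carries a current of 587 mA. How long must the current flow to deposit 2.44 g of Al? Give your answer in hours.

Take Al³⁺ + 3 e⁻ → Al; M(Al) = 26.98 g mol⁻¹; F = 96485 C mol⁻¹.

12.4 h

n(Al) = m/M = 2.44 / 26.98 = 0.09044 mol.
Each Al atom requires 3 electrons, so n(e⁻) = 3 × 0.09044 = 0.2713 mol.
Q = n(e⁻)·F = 0.2713 × 96485 = 26180 C.
t = Q/I = 26180 / 0.5870 A = 44600 s = 12.4 h.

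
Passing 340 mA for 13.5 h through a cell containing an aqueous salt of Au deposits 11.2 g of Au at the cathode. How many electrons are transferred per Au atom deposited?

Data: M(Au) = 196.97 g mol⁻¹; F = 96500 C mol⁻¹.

3

Q = I·t = 0.3400 A × 48600 s = 16520 C, so n(e⁻) = 16520/96500 = 0.1712 mol.
n(Au) deposited = 11.2 / 196.97 = 0.05686 mol.
Electrons per atom = n(e⁻)/n(Au) = 0.1712 / 0.05686 = 3.01 ≈ 3, so the ion is Au³⁺.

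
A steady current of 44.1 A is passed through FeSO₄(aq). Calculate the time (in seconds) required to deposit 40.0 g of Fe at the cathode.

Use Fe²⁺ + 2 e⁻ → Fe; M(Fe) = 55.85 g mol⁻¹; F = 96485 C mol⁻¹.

n(Fe) = m/M = 40.0 / 55.85 = 0.7162 mol.
Each Fe atom requires 2 electrons, so n(e⁻) = 2 × 0.7162 = 1.432 mol.
Q = n(e⁻)·F = 1.432 × 96485 = 138200 C.
t = Q/I = 138200 / 44.10 A = 3134 s.

3130 s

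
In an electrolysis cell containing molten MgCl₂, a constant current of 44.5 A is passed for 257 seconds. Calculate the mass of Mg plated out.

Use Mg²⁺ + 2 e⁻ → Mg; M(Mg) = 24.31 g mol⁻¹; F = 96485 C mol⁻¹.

1.44 g

Q = I·t = 44.50 A × 257.00 s = 11440 C.
n(e⁻) = Q/F = 11440 / 96485 = 0.1185 mol.
Mg²⁺ + 2 e⁻ → Mg, so n(Mg) = n(e⁻)/2 = 0.05927 mol.
m = n·M = 0.05927 × 24.31 = 1.44 g.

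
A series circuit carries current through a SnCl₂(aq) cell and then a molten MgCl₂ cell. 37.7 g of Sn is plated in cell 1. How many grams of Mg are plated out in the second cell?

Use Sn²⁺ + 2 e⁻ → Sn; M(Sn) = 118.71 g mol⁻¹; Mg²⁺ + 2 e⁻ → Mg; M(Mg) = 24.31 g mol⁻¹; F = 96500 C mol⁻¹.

n(Sn) = 37.7 / 118.71 = 0.3176 mol.
Since Sn²⁺ + 2 e⁻ → Sn, n(e⁻) passed = 2 × 0.3176 = 0.6352 mol.
Cells in series carry the same charge, so the same 0.6352 mol of electrons passes through cell 2.
Mg²⁺ + 2 e⁻ → Mg, so n(Mg) = 0.6352 / 2 = 0.3176 mol.
m(Mg) = 0.3176 × 24.31 = 7.72 g.

7.72 g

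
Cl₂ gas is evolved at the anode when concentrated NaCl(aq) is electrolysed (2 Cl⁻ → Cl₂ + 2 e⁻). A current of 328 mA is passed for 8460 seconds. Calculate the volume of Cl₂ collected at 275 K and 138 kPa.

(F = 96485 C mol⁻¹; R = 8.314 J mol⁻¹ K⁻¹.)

Q = I·t = 0.3280 A × 8460.0 s = 2775 C.
n(e⁻) = Q/F = 2775 / 96485 = 0.02876 mol.
2 electrons are transferred per Cl₂ molecule, so n(Cl₂) = 0.02876 / 2 = 0.01438 mol.
V = nRT/P = (0.01438 × 8.314 × 275) / (138 × 10³ Pa) = 2.38 × 10⁻⁴ m³ = 0.238 L.

0.238 L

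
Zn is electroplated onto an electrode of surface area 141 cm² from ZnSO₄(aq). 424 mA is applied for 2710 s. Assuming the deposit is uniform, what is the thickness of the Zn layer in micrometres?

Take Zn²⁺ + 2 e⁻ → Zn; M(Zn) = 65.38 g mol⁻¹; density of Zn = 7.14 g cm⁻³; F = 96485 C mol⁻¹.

Q = I·t = 0.4240 × 2710.0 = 1149 C; n(e⁻) = 0.01191 mol.
n(Zn) = n(e⁻)/2 = 0.005955 mol, so m = 0.005955 × 65.38 = 0.3893 g.
Volume = m/ρ = 0.3893 / 7.14 = 0.05452 cm³.
Thickness = V/A = 0.05452 / 141 = 3.87 × 10⁻⁴ cm = 3.87 μm.

3.87 μm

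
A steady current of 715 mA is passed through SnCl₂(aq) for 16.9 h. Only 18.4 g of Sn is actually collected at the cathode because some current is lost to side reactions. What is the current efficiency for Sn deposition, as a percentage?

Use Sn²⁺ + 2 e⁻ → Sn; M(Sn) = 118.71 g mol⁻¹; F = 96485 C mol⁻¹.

Q = I·t = 0.7150 × 60840 = 43500 C; n(e⁻) = 43500/96485 = 0.4509 mol.
Theoretical n(Sn) = n(e⁻)/2 = 0.2254 mol, i.e. m_theo = 0.2254 × 118.71 = 26.76 g.
Efficiency = m_actual / m_theo = 18.4 / 26.76 = 68.8 %.

68.8 %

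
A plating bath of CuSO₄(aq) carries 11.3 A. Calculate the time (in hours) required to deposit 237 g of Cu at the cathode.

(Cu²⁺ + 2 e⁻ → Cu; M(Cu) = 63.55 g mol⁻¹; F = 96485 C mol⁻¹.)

n(Cu) = m/M = 237 / 63.55 = 3.729 mol.
Each Cu atom requires 2 electrons, so n(e⁻) = 2 × 3.729 = 7.459 mol.
Q = n(e⁻)·F = 7.459 × 96485 = 719700 C.
t = Q/I = 719700 / 11.30 A = 63690 s = 17.7 h.

17.7 h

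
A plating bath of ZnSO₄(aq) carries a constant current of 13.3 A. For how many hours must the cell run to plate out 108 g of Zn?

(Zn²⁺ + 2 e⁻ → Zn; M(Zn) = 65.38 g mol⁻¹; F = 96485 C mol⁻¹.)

n(Zn) = m/M = 108 / 65.38 = 1.652 mol.
Each Zn atom requires 2 electrons, so n(e⁻) = 2 × 1.652 = 3.304 mol.
Q = n(e⁻)·F = 3.304 × 96485 = 318800 C.
t = Q/I = 318800 / 13.30 A = 23970 s = 6.66 h.

6.66 h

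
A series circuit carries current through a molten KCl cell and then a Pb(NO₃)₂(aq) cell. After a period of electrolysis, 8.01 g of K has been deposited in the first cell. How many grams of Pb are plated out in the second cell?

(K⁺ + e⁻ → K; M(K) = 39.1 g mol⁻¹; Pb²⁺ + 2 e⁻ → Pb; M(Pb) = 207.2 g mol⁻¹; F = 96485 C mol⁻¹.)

n(K) = 8.01 / 39.1 = 0.2049 mol.
Since K⁺ + e⁻ → K, n(e⁻) passed = 1 × 0.2049 = 0.2049 mol.
Cells in series carry the same charge, so the same 0.2049 mol of electrons passes through cell 2.
Pb²⁺ + 2 e⁻ → Pb, so n(Pb) = 0.2049 / 2 = 0.1024 mol.
m(Pb) = 0.1024 × 207.2 = 21.2 g.

21.2 g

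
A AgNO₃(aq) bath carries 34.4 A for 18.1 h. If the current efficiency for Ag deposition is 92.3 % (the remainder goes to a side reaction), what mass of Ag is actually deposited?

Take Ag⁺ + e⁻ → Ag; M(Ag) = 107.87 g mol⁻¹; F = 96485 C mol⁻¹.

2310 g

Q = I·t = 34.40 × 65160 = 2242000 C.
n(e⁻) = 2242000/96485 = 23.23 mol; theoretically n(Ag) = 23.23/1 = 23.23 mol, m_theo = 2506 g.
At 92.3 % efficiency, m_actual = 0.923 × 2506 = 2310 g.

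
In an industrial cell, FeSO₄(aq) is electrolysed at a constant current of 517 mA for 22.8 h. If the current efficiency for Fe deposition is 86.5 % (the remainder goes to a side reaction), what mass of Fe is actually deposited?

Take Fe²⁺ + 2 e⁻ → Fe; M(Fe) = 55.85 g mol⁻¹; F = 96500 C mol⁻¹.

Q = I·t = 0.5170 × 82080 = 42440 C.
n(e⁻) = 42440/96500 = 0.4397 mol; theoretically n(Fe) = 0.4397/2 = 0.2199 mol, m_theo = 12.28 g.
At 86.5 % efficiency, m_actual = 0.865 × 12.28 = 10.6 g.

10.6 g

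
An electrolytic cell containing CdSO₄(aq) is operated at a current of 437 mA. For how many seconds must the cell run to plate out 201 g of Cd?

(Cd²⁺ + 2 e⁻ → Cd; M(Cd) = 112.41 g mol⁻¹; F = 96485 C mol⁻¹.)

7.90 × 10⁵ s

n(Cd) = m/M = 201 / 112.41 = 1.788 mol.
Each Cd atom requires 2 electrons, so n(e⁻) = 2 × 1.788 = 3.576 mol.
Q = n(e⁻)·F = 3.576 × 96485 = 345000 C.
t = Q/I = 345000 / 0.4370 A = 789600 s.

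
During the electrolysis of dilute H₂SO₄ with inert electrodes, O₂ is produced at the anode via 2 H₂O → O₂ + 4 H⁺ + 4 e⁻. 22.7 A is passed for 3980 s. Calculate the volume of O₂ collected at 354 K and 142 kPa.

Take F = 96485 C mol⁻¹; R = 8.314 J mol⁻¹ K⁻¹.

Q = I·t = 22.70 A × 3980.0 s = 90350 C.
n(e⁻) = Q/F = 90350 / 96485 = 0.9364 mol.
4 electrons are transferred per O₂ molecule, so n(O₂) = 0.9364 / 4 = 0.2341 mol.
V = nRT/P = (0.2341 × 8.314 × 354) / (142 × 10³ Pa) = 0.00485 m³ = 4.85 L.

4.85 L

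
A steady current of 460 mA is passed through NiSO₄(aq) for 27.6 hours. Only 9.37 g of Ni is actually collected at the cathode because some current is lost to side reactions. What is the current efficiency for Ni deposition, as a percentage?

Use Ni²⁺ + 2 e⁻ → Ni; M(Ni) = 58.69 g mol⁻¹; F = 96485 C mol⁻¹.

67.4 %

Q = I·t = 0.4600 × 99360 = 45710 C; n(e⁻) = 45710/96485 = 0.4737 mol.
Theoretical n(Ni) = n(e⁻)/2 = 0.2369 mol, i.e. m_theo = 0.2369 × 58.69 = 13.90 g.
Efficiency = m_actual / m_theo = 9.37 / 13.90 = 67.4 %.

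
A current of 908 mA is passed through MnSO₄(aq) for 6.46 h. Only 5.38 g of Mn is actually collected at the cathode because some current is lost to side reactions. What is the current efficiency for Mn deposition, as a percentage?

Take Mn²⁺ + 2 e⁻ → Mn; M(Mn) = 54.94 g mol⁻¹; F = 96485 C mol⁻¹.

89.5 %

Q = I·t = 0.9080 × 23256 = 21120 C; n(e⁻) = 21120/96485 = 0.2189 mol.
Theoretical n(Mn) = n(e⁻)/2 = 0.1094 mol, i.e. m_theo = 0.1094 × 54.94 = 6.012 g.
Efficiency = m_actual / m_theo = 5.38 / 6.012 = 89.5 %.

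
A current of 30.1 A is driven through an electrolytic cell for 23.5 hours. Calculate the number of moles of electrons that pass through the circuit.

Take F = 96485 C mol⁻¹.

26.4 mol

Q = I·t = 30.10 A × 84600 s = 2546000 C.
n(e⁻) = Q/F = 2546000 / 96485 = 26.4 mol.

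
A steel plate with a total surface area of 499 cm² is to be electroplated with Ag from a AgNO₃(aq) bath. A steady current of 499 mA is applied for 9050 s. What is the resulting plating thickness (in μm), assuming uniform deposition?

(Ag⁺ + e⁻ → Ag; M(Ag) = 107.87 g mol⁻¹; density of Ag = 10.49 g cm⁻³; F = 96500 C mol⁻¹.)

Q = I·t = 0.4990 × 9050.0 = 4516 C; n(e⁻) = 0.04680 mol.
n(Ag) = n(e⁻)/1 = 0.04680 mol, so m = 0.04680 × 107.87 = 5.048 g.
Volume = m/ρ = 5.048 / 10.49 = 0.4812 cm³.
Thickness = V/A = 0.4812 / 499 = 9.64 × 10⁻⁴ cm = 9.64 μm.

9.64 μm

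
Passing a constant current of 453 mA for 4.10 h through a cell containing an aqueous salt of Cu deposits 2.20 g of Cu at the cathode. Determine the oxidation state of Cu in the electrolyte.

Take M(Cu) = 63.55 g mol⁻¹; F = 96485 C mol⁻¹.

+2

Q = I·t = 0.4530 A × 14760 s = 6686 C, so n(e⁻) = 6686/96485 = 0.06930 mol.
n(Cu) deposited = 2.20 / 63.55 = 0.03462 mol.
Electrons per atom = n(e⁻)/n(Cu) = 0.06930 / 0.03462 = 2.00 ≈ 2, so the ion is Cu²⁺.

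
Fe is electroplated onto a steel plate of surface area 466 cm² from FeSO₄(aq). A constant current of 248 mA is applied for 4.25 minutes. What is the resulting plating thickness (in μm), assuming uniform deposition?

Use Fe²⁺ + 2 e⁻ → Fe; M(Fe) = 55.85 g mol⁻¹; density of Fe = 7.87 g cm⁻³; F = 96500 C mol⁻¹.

0.0499 μm

Q = I·t = 0.2480 × 255.00 = 63.24 C; n(e⁻) = 0.0006553 mol.
n(Fe) = n(e⁻)/2 = 0.0003277 mol, so m = 0.0003277 × 55.85 = 0.01830 g.
Volume = m/ρ = 0.01830 / 7.87 = 0.002325 cm³.
Thickness = V/A = 0.002325 / 466 = 4.99 × 10⁻⁶ cm = 0.0499 μm.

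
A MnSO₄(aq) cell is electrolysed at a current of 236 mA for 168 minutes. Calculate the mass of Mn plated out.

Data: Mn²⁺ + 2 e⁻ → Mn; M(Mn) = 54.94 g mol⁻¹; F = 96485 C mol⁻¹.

0.677 g

Q = I·t = 0.2360 A × 10080 s = 2379 C.
n(e⁻) = Q/F = 2379 / 96485 = 0.02466 mol.
Mn²⁺ + 2 e⁻ → Mn, so n(Mn) = n(e⁻)/2 = 0.01233 mol.
m = n·M = 0.01233 × 54.94 = 0.677 g.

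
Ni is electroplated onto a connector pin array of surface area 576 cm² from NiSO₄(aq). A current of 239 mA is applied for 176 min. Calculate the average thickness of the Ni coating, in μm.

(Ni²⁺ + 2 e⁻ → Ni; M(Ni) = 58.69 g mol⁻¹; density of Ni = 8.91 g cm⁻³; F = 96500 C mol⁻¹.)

Q = I·t = 0.2390 × 10560 = 2524 C; n(e⁻) = 0.02615 mol.
n(Ni) = n(e⁻)/2 = 0.01308 mol, so m = 0.01308 × 58.69 = 0.7675 g.
Volume = m/ρ = 0.7675 / 8.91 = 0.08614 cm³.
Thickness = V/A = 0.08614 / 576 = 1.50 × 10⁻⁴ cm = 1.50 μm.

1.50 μm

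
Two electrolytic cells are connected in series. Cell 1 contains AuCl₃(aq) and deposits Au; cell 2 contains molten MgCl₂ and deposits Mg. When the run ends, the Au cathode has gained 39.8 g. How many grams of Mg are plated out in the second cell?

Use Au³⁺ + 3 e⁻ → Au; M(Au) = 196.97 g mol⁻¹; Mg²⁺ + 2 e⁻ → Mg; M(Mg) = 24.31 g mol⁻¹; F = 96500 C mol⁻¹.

7.37 g

n(Au) = 39.8 / 196.97 = 0.2021 mol.
Since Au³⁺ + 3 e⁻ → Au, n(e⁻) passed = 3 × 0.2021 = 0.6062 mol.
Cells in series carry the same charge, so the same 0.6062 mol of electrons passes through cell 2.
Mg²⁺ + 2 e⁻ → Mg, so n(Mg) = 0.6062 / 2 = 0.3031 mol.
m(Mg) = 0.3031 × 24.31 = 7.37 g.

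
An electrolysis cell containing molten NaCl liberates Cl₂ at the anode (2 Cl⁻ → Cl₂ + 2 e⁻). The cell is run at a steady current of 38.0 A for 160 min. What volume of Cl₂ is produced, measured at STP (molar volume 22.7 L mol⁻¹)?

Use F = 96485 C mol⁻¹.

42.9 L

Q = I·t = 38.00 A × 9600.0 s = 364800 C.
n(e⁻) = Q/F = 364800 / 96485 = 3.781 mol.
2 electrons are transferred per Cl₂ molecule, so n(Cl₂) = 3.781 / 2 = 1.890 mol.
V = n × V_m = 1.890 × 22.7 = 42.9 L.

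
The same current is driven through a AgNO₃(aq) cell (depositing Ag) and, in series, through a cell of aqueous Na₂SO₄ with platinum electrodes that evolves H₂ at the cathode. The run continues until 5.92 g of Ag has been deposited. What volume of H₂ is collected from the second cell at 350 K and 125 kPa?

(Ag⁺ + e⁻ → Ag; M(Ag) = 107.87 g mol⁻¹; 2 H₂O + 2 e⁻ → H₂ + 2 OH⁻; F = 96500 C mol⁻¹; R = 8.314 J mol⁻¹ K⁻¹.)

0.639 L

n(Ag) = 5.92 / 107.87 = 0.05488 mol, so n(e⁻) = 1 × 0.05488 = 0.05488 mol.
The cells are in series, so the same 0.05488 mol of electrons passes through the second cell.
2 H₂O + 2 e⁻ → H₂ + 2 OH⁻ — 2 mol e⁻ per mol H₂, so n(H₂) = 0.05488/2 = 0.02744 mol.
V = nRT/P = (0.02744 × 8.314 × 350) / (125 × 10³) = 6.39 × 10⁻⁴ m³ = 0.639 L.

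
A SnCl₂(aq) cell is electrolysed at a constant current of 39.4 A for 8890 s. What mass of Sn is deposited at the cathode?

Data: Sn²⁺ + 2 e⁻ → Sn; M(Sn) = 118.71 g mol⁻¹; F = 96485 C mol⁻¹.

215 g

Q = I·t = 39.40 A × 8890.0 s = 350300 C.
n(e⁻) = Q/F = 350300 / 96485 = 3.630 mol.
Sn²⁺ + 2 e⁻ → Sn, so n(Sn) = n(e⁻)/2 = 1.815 mol.
m = n·M = 1.815 × 118.71 = 215 g.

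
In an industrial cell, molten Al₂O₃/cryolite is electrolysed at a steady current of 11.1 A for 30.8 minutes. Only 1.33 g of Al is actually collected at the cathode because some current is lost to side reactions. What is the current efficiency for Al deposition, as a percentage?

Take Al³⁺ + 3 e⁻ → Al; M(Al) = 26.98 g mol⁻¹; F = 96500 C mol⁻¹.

Q = I·t = 11.10 × 1848.0 = 20510 C; n(e⁻) = 20510/96500 = 0.2126 mol.
Theoretical n(Al) = n(e⁻)/3 = 0.07086 mol, i.e. m_theo = 0.07086 × 26.98 = 1.912 g.
Efficiency = m_actual / m_theo = 1.33 / 1.912 = 69.6 %.

69.6 %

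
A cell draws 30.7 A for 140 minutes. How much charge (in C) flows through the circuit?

Q = I·t = 30.70 A × 8400.0 s = 2.58 × 10⁵ C.

2.58 × 10⁵ C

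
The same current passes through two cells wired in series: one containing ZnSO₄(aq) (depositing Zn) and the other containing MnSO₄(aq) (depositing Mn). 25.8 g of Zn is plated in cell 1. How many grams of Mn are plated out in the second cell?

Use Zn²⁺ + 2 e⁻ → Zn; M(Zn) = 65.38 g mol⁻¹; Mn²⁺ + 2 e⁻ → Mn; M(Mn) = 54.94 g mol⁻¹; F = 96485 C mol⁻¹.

21.7 g

n(Zn) = 25.8 / 65.38 = 0.3946 mol.
Since Zn²⁺ + 2 e⁻ → Zn, n(e⁻) passed = 2 × 0.3946 = 0.7892 mol.
Cells in series carry the same charge, so the same 0.7892 mol of electrons passes through cell 2.
Mn²⁺ + 2 e⁻ → Mn, so n(Mn) = 0.7892 / 2 = 0.3946 mol.
m(Mn) = 0.3946 × 54.94 = 21.7 g.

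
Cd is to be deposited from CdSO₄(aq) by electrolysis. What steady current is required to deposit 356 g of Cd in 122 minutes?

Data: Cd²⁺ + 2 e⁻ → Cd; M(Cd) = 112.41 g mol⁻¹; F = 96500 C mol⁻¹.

83.5 A

n(Cd) = 356 / 112.41 = 3.167 mol.
n(e⁻) = 2 × 3.167 = 6.334 mol.
Q = n(e⁻)·F = 6.334 × 96500 = 611200 C.
I = Q/t = 611200 / 7320.0 s = 83.5 A.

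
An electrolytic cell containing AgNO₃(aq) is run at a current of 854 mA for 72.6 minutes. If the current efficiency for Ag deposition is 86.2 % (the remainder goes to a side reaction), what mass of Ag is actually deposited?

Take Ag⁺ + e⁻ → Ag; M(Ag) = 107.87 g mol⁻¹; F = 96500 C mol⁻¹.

Q = I·t = 0.8540 × 4356.0 = 3720 C.
n(e⁻) = 3720/96500 = 0.03855 mol; theoretically n(Ag) = 0.03855/1 = 0.03855 mol, m_theo = 4.158 g.
At 86.2 % efficiency, m_actual = 0.862 × 4.158 = 3.58 g.

3.58 g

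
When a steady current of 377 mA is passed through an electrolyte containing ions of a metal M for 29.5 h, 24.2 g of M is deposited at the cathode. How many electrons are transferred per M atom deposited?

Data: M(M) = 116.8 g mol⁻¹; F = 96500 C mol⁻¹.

2

Q = I·t = 0.3770 A × 106200 s = 40040 C, so n(e⁻) = 40040/96500 = 0.4149 mol.
n(M) deposited = 24.2 / 116.8 = 0.2072 mol.
Electrons per atom = n(e⁻)/n(M) = 0.4149 / 0.2072 = 2.00 ≈ 2, so the ion is M²⁺.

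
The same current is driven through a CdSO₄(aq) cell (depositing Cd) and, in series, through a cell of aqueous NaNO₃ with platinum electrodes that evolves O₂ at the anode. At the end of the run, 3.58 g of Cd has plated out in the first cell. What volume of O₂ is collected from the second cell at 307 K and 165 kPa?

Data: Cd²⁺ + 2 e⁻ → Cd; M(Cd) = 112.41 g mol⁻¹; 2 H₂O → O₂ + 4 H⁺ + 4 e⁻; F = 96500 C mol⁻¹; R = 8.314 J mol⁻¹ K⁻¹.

0.246 L

n(Cd) = 3.58 / 112.41 = 0.03185 mol, so n(e⁻) = 2 × 0.03185 = 0.06370 mol.
The cells are in series, so the same 0.06370 mol of electrons passes through the second cell.
2 H₂O → O₂ + 4 H⁺ + 4 e⁻ — 4 mol e⁻ per mol O₂, so n(O₂) = 0.06370/4 = 0.01592 mol.
V = nRT/P = (0.01592 × 8.314 × 307) / (165 × 10³) = 2.46 × 10⁻⁴ m³ = 0.246 L.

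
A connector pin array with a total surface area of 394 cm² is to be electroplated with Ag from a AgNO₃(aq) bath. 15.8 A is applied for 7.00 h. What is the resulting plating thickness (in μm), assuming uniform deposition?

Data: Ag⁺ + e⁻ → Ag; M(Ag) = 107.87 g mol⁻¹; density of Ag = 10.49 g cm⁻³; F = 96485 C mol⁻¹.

Q = I·t = 15.80 × 25200 = 398200 C; n(e⁻) = 4.127 mol.
n(Ag) = n(e⁻)/1 = 4.127 mol, so m = 4.127 × 107.87 = 445.1 g.
Volume = m/ρ = 445.1 / 10.49 = 42.43 cm³.
Thickness = V/A = 42.43 / 394 = 0.108 cm = 1080 μm.

1080 μm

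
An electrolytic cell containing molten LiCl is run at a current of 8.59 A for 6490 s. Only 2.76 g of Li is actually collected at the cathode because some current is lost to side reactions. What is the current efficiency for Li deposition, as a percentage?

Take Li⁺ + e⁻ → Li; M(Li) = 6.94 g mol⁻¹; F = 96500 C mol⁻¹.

Q = I·t = 8.590 × 6490.0 = 55750 C; n(e⁻) = 55750/96500 = 0.5777 mol.
Theoretical n(Li) = n(e⁻)/1 = 0.5777 mol, i.e. m_theo = 0.5777 × 6.94 = 4.009 g.
Efficiency = m_actual / m_theo = 2.76 / 4.009 = 68.8 %.

68.8 %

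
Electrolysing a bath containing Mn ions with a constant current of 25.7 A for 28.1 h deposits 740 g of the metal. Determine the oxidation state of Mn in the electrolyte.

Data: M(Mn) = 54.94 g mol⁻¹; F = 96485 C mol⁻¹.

+2

Q = I·t = 25.70 A × 101160 s = 2600000 C, so n(e⁻) = 2600000/96485 = 26.95 mol.
n(Mn) deposited = 740 / 54.94 = 13.47 mol.
Electrons per atom = n(e⁻)/n(Mn) = 26.95 / 13.47 = 2.00 ≈ 2, so the ion is Mn²⁺.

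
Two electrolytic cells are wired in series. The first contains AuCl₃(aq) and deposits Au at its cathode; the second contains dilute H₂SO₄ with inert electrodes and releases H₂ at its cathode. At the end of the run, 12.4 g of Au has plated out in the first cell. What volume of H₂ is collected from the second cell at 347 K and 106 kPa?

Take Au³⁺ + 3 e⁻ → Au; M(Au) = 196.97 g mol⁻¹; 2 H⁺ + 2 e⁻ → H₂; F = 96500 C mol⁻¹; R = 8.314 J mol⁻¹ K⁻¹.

n(Au) = 12.4 / 196.97 = 0.06295 mol, so n(e⁻) = 3 × 0.06295 = 0.1889 mol.
The cells are in series, so the same 0.1889 mol of electrons passes through the second cell.
2 H⁺ + 2 e⁻ → H₂ — 2 mol e⁻ per mol H₂, so n(H₂) = 0.1889/2 = 0.09443 mol.
V = nRT/P = (0.09443 × 8.314 × 347) / (106 × 10³) = 0.00257 m³ = 2.57 L.

2.57 L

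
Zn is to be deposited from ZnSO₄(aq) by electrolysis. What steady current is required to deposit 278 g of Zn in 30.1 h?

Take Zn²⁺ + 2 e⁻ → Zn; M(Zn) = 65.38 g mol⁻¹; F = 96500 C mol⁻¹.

n(Zn) = 278 / 65.38 = 4.252 mol.
n(e⁻) = 2 × 4.252 = 8.504 mol.
Q = n(e⁻)·F = 8.504 × 96500 = 820600 C.
I = Q/t = 820600 / 108360 s = 7.57 A.

7.57 A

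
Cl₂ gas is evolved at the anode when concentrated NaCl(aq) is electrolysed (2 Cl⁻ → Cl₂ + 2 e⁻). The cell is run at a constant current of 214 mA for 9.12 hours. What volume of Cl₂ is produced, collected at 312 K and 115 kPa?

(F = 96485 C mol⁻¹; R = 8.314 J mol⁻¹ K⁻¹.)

Q = I·t = 0.2140 A × 32832 s = 7026 C.
n(e⁻) = Q/F = 7026 / 96485 = 0.07282 mol.
2 electrons are transferred per Cl₂ molecule, so n(Cl₂) = 0.07282 / 2 = 0.03641 mol.
V = nRT/P = (0.03641 × 8.314 × 312) / (115 × 10³ Pa) = 8.21 × 10⁻⁴ m³ = 0.821 L.

0.821 L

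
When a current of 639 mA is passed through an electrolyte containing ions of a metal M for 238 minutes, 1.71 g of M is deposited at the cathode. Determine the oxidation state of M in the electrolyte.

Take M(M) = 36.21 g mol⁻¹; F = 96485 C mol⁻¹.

+2

Q = I·t = 0.6390 A × 14280 s = 9125 C, so n(e⁻) = 9125/96485 = 0.09457 mol.
n(M) deposited = 1.71 / 36.21 = 0.04722 mol.
Electrons per atom = n(e⁻)/n(M) = 0.09457 / 0.04722 = 2.00 ≈ 2, so the ion is M²⁺.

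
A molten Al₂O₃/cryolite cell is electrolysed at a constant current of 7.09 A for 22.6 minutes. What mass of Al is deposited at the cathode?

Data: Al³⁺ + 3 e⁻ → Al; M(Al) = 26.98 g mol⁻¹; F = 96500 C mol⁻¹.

Q = I·t = 7.090 A × 1356.0 s = 9614 C.
n(e⁻) = Q/F = 9614 / 96500 = 0.09963 mol.
Al³⁺ + 3 e⁻ → Al, so n(Al) = n(e⁻)/3 = 0.03321 mol.
m = n·M = 0.03321 × 26.98 = 0.896 g.

0.896 g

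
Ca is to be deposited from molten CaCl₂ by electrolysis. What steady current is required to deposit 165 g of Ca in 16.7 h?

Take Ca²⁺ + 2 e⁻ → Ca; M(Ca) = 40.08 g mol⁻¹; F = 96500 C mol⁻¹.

n(Ca) = 165 / 40.08 = 4.117 mol.
n(e⁻) = 2 × 4.117 = 8.234 mol.
Q = n(e⁻)·F = 8.234 × 96500 = 794500 C.
I = Q/t = 794500 / 60120 s = 13.2 A.

13.2 A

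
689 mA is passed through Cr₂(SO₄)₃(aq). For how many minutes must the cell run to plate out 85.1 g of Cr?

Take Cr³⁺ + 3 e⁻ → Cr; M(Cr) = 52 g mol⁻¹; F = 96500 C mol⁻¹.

11500 min

n(Cr) = m/M = 85.1 / 52 = 1.637 mol.
Each Cr atom requires 3 electrons, so n(e⁻) = 3 × 1.637 = 4.910 mol.
Q = n(e⁻)·F = 4.910 × 96500 = 473800 C.
t = Q/I = 473800 / 0.6890 A = 687600 s = 11500 min.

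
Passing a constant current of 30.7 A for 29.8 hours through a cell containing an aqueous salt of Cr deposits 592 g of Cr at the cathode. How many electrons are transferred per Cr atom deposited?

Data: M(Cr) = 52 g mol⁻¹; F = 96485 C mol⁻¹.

3

Q = I·t = 30.70 A × 107280 s = 3293000 C, so n(e⁻) = 3293000/96485 = 34.13 mol.
n(Cr) deposited = 592 / 52 = 11.38 mol.
Electrons per atom = n(e⁻)/n(Cr) = 34.13 / 11.38 = 3.00 ≈ 3, so the ion is Cr³⁺.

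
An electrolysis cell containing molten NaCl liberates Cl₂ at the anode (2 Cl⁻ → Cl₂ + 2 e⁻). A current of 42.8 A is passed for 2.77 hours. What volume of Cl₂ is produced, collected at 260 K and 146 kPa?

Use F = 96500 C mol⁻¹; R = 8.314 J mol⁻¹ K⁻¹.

Q = I·t = 42.80 A × 9972.0 s = 426800 C.
n(e⁻) = Q/F = 426800 / 96500 = 4.423 mol.
2 electrons are transferred per Cl₂ molecule, so n(Cl₂) = 4.423 / 2 = 2.211 mol.
V = nRT/P = (2.211 × 8.314 × 260) / (146 × 10³ Pa) = 0.0327 m³ = 32.7 L.

32.7 L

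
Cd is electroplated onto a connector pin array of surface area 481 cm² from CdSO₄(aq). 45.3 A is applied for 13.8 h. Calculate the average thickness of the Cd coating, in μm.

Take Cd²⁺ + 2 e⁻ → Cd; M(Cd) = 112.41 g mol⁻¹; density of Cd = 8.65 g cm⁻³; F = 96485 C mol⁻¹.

3150 μm

Q = I·t = 45.30 × 49680 = 2251000 C; n(e⁻) = 23.32 mol.
n(Cd) = n(e⁻)/2 = 11.66 mol, so m = 11.66 × 112.41 = 1311 g.
Volume = m/ρ = 1311 / 8.65 = 151.6 cm³.
Thickness = V/A = 151.6 / 481 = 0.315 cm = 3150 μm.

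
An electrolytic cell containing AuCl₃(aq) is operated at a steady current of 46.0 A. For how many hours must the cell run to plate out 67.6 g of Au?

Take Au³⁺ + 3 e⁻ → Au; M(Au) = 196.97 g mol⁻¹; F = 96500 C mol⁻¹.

0.600 h

n(Au) = m/M = 67.6 / 196.97 = 0.3432 mol.
Each Au atom requires 3 electrons, so n(e⁻) = 3 × 0.3432 = 1.030 mol.
Q = n(e⁻)·F = 1.030 × 96500 = 99360 C.
t = Q/I = 99360 / 46.00 A = 2160 s = 0.600 h.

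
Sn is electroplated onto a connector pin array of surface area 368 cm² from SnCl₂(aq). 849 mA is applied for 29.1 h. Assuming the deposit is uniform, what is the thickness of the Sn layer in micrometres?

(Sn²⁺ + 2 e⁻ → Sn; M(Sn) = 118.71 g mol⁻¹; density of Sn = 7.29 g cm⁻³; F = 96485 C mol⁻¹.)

Q = I·t = 0.8490 × 104760 = 88940 C; n(e⁻) = 0.9218 mol.
n(Sn) = n(e⁻)/2 = 0.4609 mol, so m = 0.4609 × 118.71 = 54.71 g.
Volume = m/ρ = 54.71 / 7.29 = 7.505 cm³.
Thickness = V/A = 7.505 / 368 = 0.0204 cm = 204 μm.

204 μm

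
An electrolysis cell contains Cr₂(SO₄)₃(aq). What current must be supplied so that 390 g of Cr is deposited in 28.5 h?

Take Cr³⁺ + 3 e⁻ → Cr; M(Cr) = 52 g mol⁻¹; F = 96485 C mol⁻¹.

n(Cr) = 390 / 52 = 7.500 mol.
n(e⁻) = 3 × 7.500 = 22.50 mol.
Q = n(e⁻)·F = 22.50 × 96485 = 2171000 C.
I = Q/t = 2171000 / 102600 s = 21.2 A.

21.2 A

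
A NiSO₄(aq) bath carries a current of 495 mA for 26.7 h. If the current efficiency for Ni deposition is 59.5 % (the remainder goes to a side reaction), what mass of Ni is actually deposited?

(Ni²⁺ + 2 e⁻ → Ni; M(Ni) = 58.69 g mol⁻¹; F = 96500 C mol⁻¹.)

Q = I·t = 0.4950 × 96120 = 47580 C.
n(e⁻) = 47580/96500 = 0.4931 mol; theoretically n(Ni) = 0.4931/2 = 0.2465 mol, m_theo = 14.47 g.
At 59.5 % efficiency, m_actual = 0.595 × 14.47 = 8.61 g.

8.61 g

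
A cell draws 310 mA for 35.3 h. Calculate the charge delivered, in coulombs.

39400 C

Q = I·t = 0.3100 A × 127080 s = 39400 C.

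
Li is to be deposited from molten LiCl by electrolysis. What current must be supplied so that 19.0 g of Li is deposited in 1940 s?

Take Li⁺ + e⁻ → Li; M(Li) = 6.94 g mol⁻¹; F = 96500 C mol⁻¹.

n(Li) = 19.0 / 6.94 = 2.738 mol.
n(e⁻) = 1 × 2.738 = 2.738 mol.
Q = n(e⁻)·F = 2.738 × 96500 = 264200 C.
I = Q/t = 264200 / 1940.0 s = 136 A.

136 A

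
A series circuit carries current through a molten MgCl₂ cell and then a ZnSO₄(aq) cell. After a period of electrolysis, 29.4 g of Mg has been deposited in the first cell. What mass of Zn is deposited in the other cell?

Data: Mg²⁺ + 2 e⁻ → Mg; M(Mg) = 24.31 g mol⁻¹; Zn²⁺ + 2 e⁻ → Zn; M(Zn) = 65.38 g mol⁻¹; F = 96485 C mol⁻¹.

79.1 g

n(Mg) = 29.4 / 24.31 = 1.209 mol.
Since Mg²⁺ + 2 e⁻ → Mg, n(e⁻) passed = 2 × 1.209 = 2.419 mol.
Cells in series carry the same charge, so the same 2.419 mol of electrons passes through cell 2.
Zn²⁺ + 2 e⁻ → Zn, so n(Zn) = 2.419 / 2 = 1.209 mol.
m(Zn) = 1.209 × 65.38 = 79.1 g.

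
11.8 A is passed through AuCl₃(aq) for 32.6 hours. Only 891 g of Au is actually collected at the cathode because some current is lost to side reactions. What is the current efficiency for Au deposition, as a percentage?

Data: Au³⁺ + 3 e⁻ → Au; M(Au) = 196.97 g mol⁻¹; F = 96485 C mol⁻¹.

94.5 %

Q = I·t = 11.80 × 117360 = 1385000 C; n(e⁻) = 1385000/96485 = 14.35 mol.
Theoretical n(Au) = n(e⁻)/3 = 4.784 mol, i.e. m_theo = 4.784 × 196.97 = 942.4 g.
Efficiency = m_actual / m_theo = 891 / 942.4 = 94.5 %.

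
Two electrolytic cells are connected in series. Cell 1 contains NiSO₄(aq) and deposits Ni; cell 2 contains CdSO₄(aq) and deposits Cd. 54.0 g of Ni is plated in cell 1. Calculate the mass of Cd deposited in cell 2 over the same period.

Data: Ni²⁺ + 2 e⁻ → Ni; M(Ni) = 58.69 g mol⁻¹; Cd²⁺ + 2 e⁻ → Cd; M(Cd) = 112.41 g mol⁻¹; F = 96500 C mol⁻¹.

n(Ni) = 54.0 / 58.69 = 0.9201 mol.
Since Ni²⁺ + 2 e⁻ → Ni, n(e⁻) passed = 2 × 0.9201 = 1.840 mol.
Cells in series carry the same charge, so the same 1.840 mol of electrons passes through cell 2.
Cd²⁺ + 2 e⁻ → Cd, so n(Cd) = 1.840 / 2 = 0.9201 mol.
m(Cd) = 0.9201 × 112.41 = 103 g.

103 g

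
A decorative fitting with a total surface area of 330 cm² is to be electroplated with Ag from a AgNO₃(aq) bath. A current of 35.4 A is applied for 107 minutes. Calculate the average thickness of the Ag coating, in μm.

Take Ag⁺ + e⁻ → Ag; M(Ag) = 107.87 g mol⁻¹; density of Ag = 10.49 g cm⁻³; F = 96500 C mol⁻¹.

Q = I·t = 35.40 × 6420.0 = 227300 C; n(e⁻) = 2.355 mol.
n(Ag) = n(e⁻)/1 = 2.355 mol, so m = 2.355 × 107.87 = 254.0 g.
Volume = m/ρ = 254.0 / 10.49 = 24.22 cm³.
Thickness = V/A = 24.22 / 330 = 0.0734 cm = 734 μm.

734 μm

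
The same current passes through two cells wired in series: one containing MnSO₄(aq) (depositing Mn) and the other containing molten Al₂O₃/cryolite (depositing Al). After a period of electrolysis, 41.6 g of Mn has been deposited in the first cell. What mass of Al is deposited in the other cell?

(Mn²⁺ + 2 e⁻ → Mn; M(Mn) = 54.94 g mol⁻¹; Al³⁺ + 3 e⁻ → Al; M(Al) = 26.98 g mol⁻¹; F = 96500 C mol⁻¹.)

n(Mn) = 41.6 / 54.94 = 0.7572 mol.
Since Mn²⁺ + 2 e⁻ → Mn, n(e⁻) passed = 2 × 0.7572 = 1.514 mol.
Cells in series carry the same charge, so the same 1.514 mol of electrons passes through cell 2.
Al³⁺ + 3 e⁻ → Al, so n(Al) = 1.514 / 3 = 0.5048 mol.
m(Al) = 0.5048 × 26.98 = 13.6 g.

13.6 g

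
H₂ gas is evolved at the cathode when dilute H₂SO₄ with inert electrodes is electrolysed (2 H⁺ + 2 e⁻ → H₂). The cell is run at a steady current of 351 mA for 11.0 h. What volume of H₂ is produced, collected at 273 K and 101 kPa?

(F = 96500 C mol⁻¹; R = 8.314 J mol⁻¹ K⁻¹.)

Q = I·t = 0.3510 A × 39600 s = 13900 C.
n(e⁻) = Q/F = 13900 / 96500 = 0.1440 mol.
2 electrons are transferred per H₂ molecule, so n(H₂) = 0.1440 / 2 = 0.07202 mol.
V = nRT/P = (0.07202 × 8.314 × 273) / (101 × 10³ Pa) = 0.00162 m³ = 1.62 L.

1.62 L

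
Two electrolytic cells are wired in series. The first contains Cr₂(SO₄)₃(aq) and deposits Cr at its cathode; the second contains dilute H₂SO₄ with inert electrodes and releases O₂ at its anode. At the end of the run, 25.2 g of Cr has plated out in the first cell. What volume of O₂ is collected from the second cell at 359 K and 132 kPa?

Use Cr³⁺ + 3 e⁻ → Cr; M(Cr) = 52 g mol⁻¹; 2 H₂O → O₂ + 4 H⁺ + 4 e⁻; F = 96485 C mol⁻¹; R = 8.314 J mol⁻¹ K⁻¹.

n(Cr) = 25.2 / 52 = 0.4846 mol, so n(e⁻) = 3 × 0.4846 = 1.454 mol.
The cells are in series, so the same 1.454 mol of electrons passes through the second cell.
2 H₂O → O₂ + 4 H⁺ + 4 e⁻ — 4 mol e⁻ per mol O₂, so n(O₂) = 1.454/4 = 0.3635 mol.
V = nRT/P = (0.3635 × 8.314 × 359) / (132 × 10³) = 0.00822 m³ = 8.22 L.

8.22 L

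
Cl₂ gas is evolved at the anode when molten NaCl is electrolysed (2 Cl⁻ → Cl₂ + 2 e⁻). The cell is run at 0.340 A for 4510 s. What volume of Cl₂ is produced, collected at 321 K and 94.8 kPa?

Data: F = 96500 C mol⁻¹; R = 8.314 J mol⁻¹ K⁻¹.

0.224 L

Q = I·t = 0.3400 A × 4510.0 s = 1533 C.
n(e⁻) = Q/F = 1533 / 96500 = 0.01589 mol.
2 electrons are transferred per Cl₂ molecule, so n(Cl₂) = 0.01589 / 2 = 0.007945 mol.
V = nRT/P = (0.007945 × 8.314 × 321) / (94.8 × 10³ Pa) = 2.24 × 10⁻⁴ m³ = 0.224 L.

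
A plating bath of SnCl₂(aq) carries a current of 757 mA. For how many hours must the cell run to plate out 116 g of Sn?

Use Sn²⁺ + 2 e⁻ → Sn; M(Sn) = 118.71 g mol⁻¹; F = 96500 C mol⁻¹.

n(Sn) = m/M = 116 / 118.71 = 0.9772 mol.
Each Sn atom requires 2 electrons, so n(e⁻) = 2 × 0.9772 = 1.954 mol.
Q = n(e⁻)·F = 1.954 × 96500 = 188600 C.
t = Q/I = 188600 / 0.7570 A = 249100 s = 69.2 h.

69.2 h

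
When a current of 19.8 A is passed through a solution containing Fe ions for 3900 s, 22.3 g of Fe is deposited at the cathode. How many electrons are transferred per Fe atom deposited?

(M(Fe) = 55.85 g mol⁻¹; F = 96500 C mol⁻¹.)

2

Q = I·t = 19.80 A × 3900.0 s = 77220 C, so n(e⁻) = 77220/96500 = 0.8002 mol.
n(Fe) deposited = 22.3 / 55.85 = 0.3993 mol.
Electrons per atom = n(e⁻)/n(Fe) = 0.8002 / 0.3993 = 2.00 ≈ 2, so the ion is Fe²⁺.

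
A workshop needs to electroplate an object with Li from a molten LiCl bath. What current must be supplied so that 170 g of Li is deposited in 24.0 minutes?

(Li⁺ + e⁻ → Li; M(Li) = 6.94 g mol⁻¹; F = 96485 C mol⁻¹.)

n(Li) = 170 / 6.94 = 24.50 mol.
n(e⁻) = 1 × 24.50 = 24.50 mol.
Q = n(e⁻)·F = 24.50 × 96485 = 2363000 C.
I = Q/t = 2363000 / 1440.0 s = 1640 A.

1640 A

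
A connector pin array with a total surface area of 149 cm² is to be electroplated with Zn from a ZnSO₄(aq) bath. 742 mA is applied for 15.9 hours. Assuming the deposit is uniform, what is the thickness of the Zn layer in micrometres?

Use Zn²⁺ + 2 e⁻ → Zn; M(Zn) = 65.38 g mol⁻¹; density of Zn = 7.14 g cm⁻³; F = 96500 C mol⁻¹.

135 μm

Q = I·t = 0.7420 × 57240 = 42470 C; n(e⁻) = 0.4401 mol.
n(Zn) = n(e⁻)/2 = 0.2201 mol, so m = 0.2201 × 65.38 = 14.39 g.
Volume = m/ρ = 14.39 / 7.14 = 2.015 cm³.
Thickness = V/A = 2.015 / 149 = 0.0135 cm = 135 μm.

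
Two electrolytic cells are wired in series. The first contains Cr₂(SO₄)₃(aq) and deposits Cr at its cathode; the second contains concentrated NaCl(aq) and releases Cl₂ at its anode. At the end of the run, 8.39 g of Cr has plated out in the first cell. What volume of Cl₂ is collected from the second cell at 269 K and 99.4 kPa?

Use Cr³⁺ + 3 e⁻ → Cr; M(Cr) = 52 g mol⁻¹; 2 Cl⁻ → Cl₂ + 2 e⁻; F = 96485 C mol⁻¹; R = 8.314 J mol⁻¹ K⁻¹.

n(Cr) = 8.39 / 52 = 0.1613 mol, so n(e⁻) = 3 × 0.1613 = 0.4840 mol.
The cells are in series, so the same 0.4840 mol of electrons passes through the second cell.
2 Cl⁻ → Cl₂ + 2 e⁻ — 2 mol e⁻ per mol Cl₂, so n(Cl₂) = 0.4840/2 = 0.2420 mol.
V = nRT/P = (0.2420 × 8.314 × 269) / (99.4 × 10³) = 0.00545 m³ = 5.45 L.

5.45 L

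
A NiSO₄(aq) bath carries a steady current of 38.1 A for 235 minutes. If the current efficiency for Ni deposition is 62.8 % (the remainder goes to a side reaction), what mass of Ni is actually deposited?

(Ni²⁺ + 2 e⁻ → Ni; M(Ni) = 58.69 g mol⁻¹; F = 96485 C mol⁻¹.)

Q = I·t = 38.10 × 14100 = 537200 C.
n(e⁻) = 537200/96485 = 5.568 mol; theoretically n(Ni) = 5.568/2 = 2.784 mol, m_theo = 163.4 g.
At 62.8 % efficiency, m_actual = 0.628 × 163.4 = 103 g.

103 g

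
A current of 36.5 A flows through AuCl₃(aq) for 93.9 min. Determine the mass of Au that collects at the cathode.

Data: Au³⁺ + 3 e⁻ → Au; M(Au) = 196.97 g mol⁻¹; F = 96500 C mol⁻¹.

Q = I·t = 36.50 A × 5634.0 s = 205600 C.
n(e⁻) = Q/F = 205600 / 96500 = 2.131 mol.
Au³⁺ + 3 e⁻ → Au, so n(Au) = n(e⁻)/3 = 0.7103 mol.
m = n·M = 0.7103 × 196.97 = 140 g.

140 g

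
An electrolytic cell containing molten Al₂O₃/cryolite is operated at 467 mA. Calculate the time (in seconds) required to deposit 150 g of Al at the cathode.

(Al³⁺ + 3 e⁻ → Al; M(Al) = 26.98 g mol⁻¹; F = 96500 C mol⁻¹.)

n(Al) = m/M = 150 / 26.98 = 5.560 mol.
Each Al atom requires 3 electrons, so n(e⁻) = 3 × 5.560 = 16.68 mol.
Q = n(e⁻)·F = 16.68 × 96500 = 1610000 C.
t = Q/I = 1610000 / 0.4670 A = 3447000 s.

3.45 × 10⁶ s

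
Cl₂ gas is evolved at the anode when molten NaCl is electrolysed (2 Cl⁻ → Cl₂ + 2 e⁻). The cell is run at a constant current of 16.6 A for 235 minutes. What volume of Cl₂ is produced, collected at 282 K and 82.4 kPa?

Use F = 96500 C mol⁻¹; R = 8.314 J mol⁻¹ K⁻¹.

34.5 L

Q = I·t = 16.60 A × 14100 s = 234100 C.
n(e⁻) = Q/F = 234100 / 96500 = 2.425 mol.
2 electrons are transferred per Cl₂ molecule, so n(Cl₂) = 2.425 / 2 = 1.213 mol.
V = nRT/P = (1.213 × 8.314 × 282) / (82.4 × 10³ Pa) = 0.0345 m³ = 34.5 L.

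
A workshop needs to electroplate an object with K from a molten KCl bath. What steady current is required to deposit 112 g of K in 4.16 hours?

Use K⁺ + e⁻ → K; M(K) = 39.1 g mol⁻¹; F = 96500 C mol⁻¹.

n(K) = 112 / 39.1 = 2.864 mol.
n(e⁻) = 1 × 2.864 = 2.864 mol.
Q = n(e⁻)·F = 2.864 × 96500 = 276400 C.
I = Q/t = 276400 / 14976 s = 18.5 A.

18.5 A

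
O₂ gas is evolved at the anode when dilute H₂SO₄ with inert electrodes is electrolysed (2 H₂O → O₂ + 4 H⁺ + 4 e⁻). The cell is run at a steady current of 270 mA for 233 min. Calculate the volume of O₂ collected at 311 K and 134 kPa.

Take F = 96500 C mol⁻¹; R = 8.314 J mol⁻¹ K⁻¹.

0.189 L

Q = I·t = 0.2700 A × 13980 s = 3775 C.
n(e⁻) = Q/F = 3775 / 96500 = 0.03912 mol.
4 electrons are transferred per O₂ molecule, so n(O₂) = 0.03912 / 4 = 0.009779 mol.
V = nRT/P = (0.009779 × 8.314 × 311) / (134 × 10³ Pa) = 1.89 × 10⁻⁴ m³ = 0.189 L.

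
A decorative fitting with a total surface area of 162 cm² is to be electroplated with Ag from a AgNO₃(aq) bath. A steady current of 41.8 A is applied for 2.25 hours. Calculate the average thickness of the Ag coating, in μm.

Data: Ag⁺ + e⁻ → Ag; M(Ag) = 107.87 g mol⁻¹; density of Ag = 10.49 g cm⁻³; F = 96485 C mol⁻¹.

Q = I·t = 41.80 × 8100.0 = 338600 C; n(e⁻) = 3.509 mol.
n(Ag) = n(e⁻)/1 = 3.509 mol, so m = 3.509 × 107.87 = 378.5 g.
Volume = m/ρ = 378.5 / 10.49 = 36.08 cm³.
Thickness = V/A = 36.08 / 162 = 0.223 cm = 2230 μm.

2230 μm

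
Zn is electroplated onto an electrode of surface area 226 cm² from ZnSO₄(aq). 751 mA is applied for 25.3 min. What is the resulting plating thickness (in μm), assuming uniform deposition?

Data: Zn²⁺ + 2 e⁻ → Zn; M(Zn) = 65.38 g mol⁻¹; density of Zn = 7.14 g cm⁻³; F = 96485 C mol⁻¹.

Q = I·t = 0.7510 × 1518.0 = 1140 C; n(e⁻) = 0.01182 mol.
n(Zn) = n(e⁻)/2 = 0.005908 mol, so m = 0.005908 × 65.38 = 0.3862 g.
Volume = m/ρ = 0.3862 / 7.14 = 0.05410 cm³.
Thickness = V/A = 0.05410 / 226 = 2.39 × 10⁻⁴ cm = 2.39 μm.

2.39 μm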